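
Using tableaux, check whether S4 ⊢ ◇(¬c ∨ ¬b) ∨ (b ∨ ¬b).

Tableau for the negation ¬(◇(¬c ∨ ¬b) ∨ (b ∨ ¬b)):
1. ¬(◇(¬c ∨ ¬b) ∨ (b ∨ ¬b)), w0
2. ¬◇(¬c ∨ ¬b), w0
3. ¬(b ∨ ¬b), w0
4. ¬b, w0
5. b, w0
Accessibility: w0Rw0
Branch closes: b and ¬b both at w0.
All branches of the negation close; one closing branch shown above.

Yes, valid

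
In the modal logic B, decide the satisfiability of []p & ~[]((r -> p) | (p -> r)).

Unsatisfiable

1. []p & ~[]((r -> p) | (p -> r)), w0
2. []p, w0
3. ~[]((r -> p) | (p -> r)), w0
4. p, w0
5. ~((r -> p) | (p -> r)), w1
6. ~(r -> p), w1
7. ~(p -> r), w1
8. r, w1
9. ~p, w1
10. p, w1
11. ~r, w1
Accessibility: w0Rw0, w0Rw1, w1Rw0, w1Rw1
Branch closes: p and ~p both at w1.
All branches of the tableau close; one closing branch shown above.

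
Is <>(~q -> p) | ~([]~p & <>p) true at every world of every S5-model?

Tableau for the negation ~(<>(~q -> p) | ~([]~p & <>p)):
1. ~(<>(~q -> p) | ~([]~p & <>p)), w0
2. ~<>(~q -> p), w0   [~|-rule on 1]
3. []~p & <>p, w0   [~|-rule on 1]
4. []~p, w0   [&-rule on 3]
5. <>p, w0   [&-rule on 3]
6. ~(~q -> p), w0   [~<>-rule on 2 via w0Rw0]
7. ~q, w0   [~->-rule on 6]
8. ~p, w0   [~->-rule on 6]
9. p, w1   [<>-rule on 5: fresh world w1, w0Rw1]
10. ~(~q -> p), w1   [~<>-rule on 2 via w0Rw1]
11. ~q, w1   [~->-rule on 10]
12. ~p, w1   [~->-rule on 10]
Accessibility: w0Rw0, w0Rw1, w1Rw0, w1Rw1
Branch closes: p and ~p both at w1.
All branches of the negation close; one closing branch shown above.

Valid in S5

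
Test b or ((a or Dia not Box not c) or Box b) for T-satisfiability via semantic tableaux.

1. b or ((a or Dia not Box not c) or Box b), u
2. (a or Dia not Box not c) or Box b, u
3. Box b, u
4. b, u
Accessibility: uRu

Satisfiable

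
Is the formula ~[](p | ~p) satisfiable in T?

No, unsatisfiable

1. ~[](p | ~p), 0
2. ~(p | ~p), 1   [~[]-rule on 1: fresh world 1, 0R1]
3. ~p, 1   [~|-rule on 2]
4. p, 1   [~|-rule on 2]
Accessibility: 0R0, 0R1, 1R1
Branch closes: p and ~p both at 1.
All branches of the tableau close; one closing branch shown above.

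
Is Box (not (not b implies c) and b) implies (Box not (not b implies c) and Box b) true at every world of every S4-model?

Tableau for the negation not (Box (not (not b implies c) and b) implies (Box not (not b implies c) and Box b)):
1. not (Box (not (not b implies c) and b) implies (Box not (not b implies c) and Box b)), u
2. Box (not (not b implies c) and b), u
3. not (Box not (not b implies c) and Box b), u
4. not (not b implies c) and b, u
5. not (not b implies c), u
6. b, u
7. not b, u
8. not c, u
Accessibility: uRu
Branch closes: b and not b both at u.
Every branch of the negation's tableau closes; the branch above is one of them.

Valid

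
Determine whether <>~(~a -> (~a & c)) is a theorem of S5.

Invalid (countermodel exists)

Tableau for the negation ~<>~(~a -> (~a & c)):
1. ~<>~(~a -> (~a & c)), w0
2. ~a -> (~a & c), w0
3. ~a & c, w0
4. ~a, w0
5. c, w0
Accessibility: w0Rw0
The negation has an open branch (countermodel exists).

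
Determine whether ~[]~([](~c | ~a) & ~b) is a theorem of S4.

Invalid (countermodel exists)

Tableau for the negation []~([](~c | ~a) & ~b):
1. []~([](~c | ~a) & ~b), w0
2. ~([](~c | ~a) & ~b), w0   [[]-rule on 1 via w0Rw0]
3. b, w0   [~&-rule on 2 (branches; this branch)]
Accessibility: w0Rw0
The negation has an open branch (countermodel exists).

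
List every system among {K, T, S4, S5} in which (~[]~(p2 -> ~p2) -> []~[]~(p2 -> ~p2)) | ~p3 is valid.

S5

S4-tableau for the negation ~((~[]~(p2 -> ~p2) -> []~[]~(p2 -> ~p2)) | ~p3):
1. ~((~[]~(p2 -> ~p2) -> []~[]~(p2 -> ~p2)) | ~p3), 0
2. ~(~[]~(p2 -> ~p2) -> []~[]~(p2 -> ~p2)), 0
3. p3, 0
4. ~[]~(p2 -> ~p2), 0
5. ~[]~[]~(p2 -> ~p2), 0
6. p2 -> ~p2, 1
7. ~p2, 1
8. []~(p2 -> ~p2), 2
9. ~(p2 -> ~p2), 2
10. p2, 2
Accessibility: 0R0, 0R1, 0R2, 1R1, 2R2
Complete open branch: countermodel on an S4-frame, so not valid in S4, nor in K, T (the same frame is also a K-frame and a T-frame).
S5-tableau for the negation ~((~[]~(p2 -> ~p2) -> []~[]~(p2 -> ~p2)) | ~p3):
1. ~((~[]~(p2 -> ~p2) -> []~[]~(p2 -> ~p2)) | ~p3), 0
2. ~(~[]~(p2 -> ~p2) -> []~[]~(p2 -> ~p2)), 0
3. p3, 0
4. ~[]~(p2 -> ~p2), 0
5. ~[]~[]~(p2 -> ~p2), 0
6. p2 -> ~p2, 1
7. ~p2, 1
8. []~(p2 -> ~p2), 2
9. ~(p2 -> ~p2), 0
10. p2, 0
11. ~(p2 -> ~p2), 1
12. p2, 1
Accessibility: 0R0, 0R1, 0R2, 1R0, 1R1, 1R2, 2R0, 2R1, 2R2
Branch closes: p2 and ~p2 both at 1.
Every branch closes (one shown): valid in S5.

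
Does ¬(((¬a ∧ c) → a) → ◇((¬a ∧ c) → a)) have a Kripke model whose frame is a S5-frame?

Unsatisfiable (every branch closes)

1. ¬(((¬a ∧ c) → a) → ◇((¬a ∧ c) → a)), u
2. (¬a ∧ c) → a, u
3. ¬◇((¬a ∧ c) → a), u
4. ¬((¬a ∧ c) → a), u
5. ¬a ∧ c, u
6. ¬a, u
7. c, u
8. ¬(¬a ∧ c), u
9. ¬c, u
Accessibility: uRu
Branch closes: c and ¬c both at u.
Every branch closes; the branch above is one of them.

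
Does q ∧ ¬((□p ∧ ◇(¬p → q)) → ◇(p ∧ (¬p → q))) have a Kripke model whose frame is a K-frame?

No, unsatisfiable

1. q ∧ ¬((□p ∧ ◇(¬p → q)) → ◇(p ∧ (¬p → q))), w0
2. q, w0   [∧-rule on 1]
3. ¬((□p ∧ ◇(¬p → q)) → ◇(p ∧ (¬p → q))), w0   [∧-rule on 1]
4. □p ∧ ◇(¬p → q), w0   [¬→-rule on 3]
5. ¬◇(p ∧ (¬p → q)), w0   [¬→-rule on 3]
6. □p, w0   [∧-rule on 4]
7. ◇(¬p → q), w0   [∧-rule on 4]
8. ¬p → q, w1   [◇-rule on 7: fresh world w1, w0Rw1]
9. ¬(p ∧ (¬p → q)), w1   [¬◇-rule on 5 via w0Rw1]
10. p, w1   [□-rule on 6 via w0Rw1]
11. q, w1   [→-rule on 8 (branches; this branch)]
12. ¬(¬p → q), w1   [¬∧-rule on 9 (branches; this branch)]
13. ¬p, w1   [¬→-rule on 12]
14. ¬q, w1   [¬→-rule on 12]
Accessibility: w0Rw1
Branch closes: p and ¬p both at w1.
All branches of the tableau close; one closing branch shown above.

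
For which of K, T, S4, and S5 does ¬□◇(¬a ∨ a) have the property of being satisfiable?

K

K-tableau for the formula:
1. ¬□◇(¬a ∨ a), 0
2. ¬◇(¬a ∨ a), 1
Accessibility: 0R1
Complete open branch: satisfiable in K.
T-tableau for the formula:
1. ¬□◇(¬a ∨ a), 0
2. ¬◇(¬a ∨ a), 1
3. ¬(¬a ∨ a), 1
4. a, 1
5. ¬a, 1
Accessibility: 0R0, 0R1, 1R1
Branch closes: a and ¬a both at 1.
Every branch closes (one shown): unsatisfiable in T, hence also in S4, S5 (every S4/S5-frame is a T-frame).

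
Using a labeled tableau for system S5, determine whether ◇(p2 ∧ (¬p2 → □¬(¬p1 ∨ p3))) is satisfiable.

Satisfiable (open branch found)

1. ◇(p2 ∧ (¬p2 → □¬(¬p1 ∨ p3))), u
2. p2 ∧ (¬p2 → □¬(¬p1 ∨ p3)), v
3. p2, v
4. ¬p2 → □¬(¬p1 ∨ p3), v
5. □¬(¬p1 ∨ p3), v
6. ¬(¬p1 ∨ p3), u
7. p1, u
8. ¬p3, u
9. ¬(¬p1 ∨ p3), v
10. p1, v
11. ¬p3, v
Accessibility: uRu, uRv, vRu, vRv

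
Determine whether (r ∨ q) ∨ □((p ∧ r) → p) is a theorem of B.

Tableau for the negation ¬((r ∨ q) ∨ □((p ∧ r) → p)):
1. ¬((r ∨ q) ∨ □((p ∧ r) → p)), u
2. ¬(r ∨ q), u   [¬∨-rule on 1]
3. ¬□((p ∧ r) → p), u   [¬∨-rule on 1]
4. ¬r, u   [¬∨-rule on 2]
5. ¬q, u   [¬∨-rule on 2]
6. ¬((p ∧ r) → p), v   [¬□-rule on 3: fresh world v, uRv]
7. p ∧ r, v   [¬→-rule on 6]
8. ¬p, v   [¬→-rule on 6]
9. p, v   [∧-rule on 7]
10. r, v   [∧-rule on 7]
Accessibility: uRu, uRv, vRu, vRv
Branch closes: p and ¬p both at v.
All branches of the negation close; one closing branch shown above.

Valid in B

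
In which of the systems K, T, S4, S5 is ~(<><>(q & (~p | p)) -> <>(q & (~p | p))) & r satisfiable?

S4-tableau for the formula:
1. ~(<><>(q & (~p | p)) -> <>(q & (~p | p))) & r, w0
2. ~(<><>(q & (~p | p)) -> <>(q & (~p | p))), w0   [&-rule on 1]
3. r, w0   [&-rule on 1]
4. <><>(q & (~p | p)), w0   [~->-rule on 2]
5. ~<>(q & (~p | p)), w0   [~->-rule on 2]
6. ~(q & (~p | p)), w0   [~<>-rule on 5 via w0Rw0]
7. ~q, w0   [~&-rule on 6 (branches; this branch)]
8. <>(q & (~p | p)), w1   [<>-rule on 4: fresh world w1, w0Rw1]
9. ~(q & (~p | p)), w1   [~<>-rule on 5 via w0Rw1]
10. ~q, w1   [~&-rule on 9 (branches; this branch)]
11. q & (~p | p), w2   [<>-rule on 8: fresh world w2, w1Rw2]
12. q, w2   [&-rule on 11]
13. ~p | p, w2   [&-rule on 11]
14. ~(q & (~p | p)), w2   [~<>-rule on 5 via w0Rw2]
15. p, w2   [|-rule on 13 (branches; this branch)]
16. ~(~p | p), w2   [~&-rule on 14 (branches; this branch)]
17. ~p, w2   [~|-rule on 16]
Accessibility: w0Rw0, w0Rw1, w0Rw2, w1Rw1, w1Rw2, w2Rw2
Branch closes: p and ~p both at w2.
Every branch closes (one shown): unsatisfiable in S4, hence also in S5 (every S5-frame is an S4-frame).
T-tableau for the formula:
1. ~(<><>(q & (~p | p)) -> <>(q & (~p | p))) & r, w0
2. ~(<><>(q & (~p | p)) -> <>(q & (~p | p))), w0   [&-rule on 1]
3. r, w0   [&-rule on 1]
4. <><>(q & (~p | p)), w0   [~->-rule on 2]
5. ~<>(q & (~p | p)), w0   [~->-rule on 2]
6. ~(q & (~p | p)), w0   [~<>-rule on 5 via w0Rw0]
7. ~q, w0   [~&-rule on 6 (branches; this branch)]
8. <>(q & (~p | p)), w1   [<>-rule on 4: fresh world w1, w0Rw1]
9. ~(q & (~p | p)), w1   [~<>-rule on 5 via w0Rw1]
10. ~q, w1   [~&-rule on 9 (branches; this branch)]
11. q & (~p | p), w2   [<>-rule on 8: fresh world w2, w1Rw2]
12. q, w2   [&-rule on 11]
13. ~p | p, w2   [&-rule on 11]
14. p, w2   [|-rule on 13 (branches; this branch)]
Accessibility: w0Rw0, w0Rw1, w1Rw1, w1Rw2, w2Rw2
Complete open branch: satisfiable in T, hence also in K (this T-model is also a K-model).

K, T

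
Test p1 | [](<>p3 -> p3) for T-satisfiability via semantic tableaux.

Yes, satisfiable

1. p1 | [](<>p3 -> p3), w0
2. [](<>p3 -> p3), w0
3. <>p3 -> p3, w0
4. p3, w0
Accessibility: w0Rw0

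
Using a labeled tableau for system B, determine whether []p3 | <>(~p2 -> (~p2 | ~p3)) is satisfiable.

1. []p3 | <>(~p2 -> (~p2 | ~p3)), u
2. <>(~p2 -> (~p2 | ~p3)), u
3. ~p2 -> (~p2 | ~p3), v
4. ~p2 | ~p3, v
5. ~p3, v
Accessibility: uRu, uRv, vRu, vRv

Satisfiable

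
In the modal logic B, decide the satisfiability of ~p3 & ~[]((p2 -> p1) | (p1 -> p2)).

1. ~p3 & ~[]((p2 -> p1) | (p1 -> p2)), w0
2. ~p3, w0
3. ~[]((p2 -> p1) | (p1 -> p2)), w0
4. ~((p2 -> p1) | (p1 -> p2)), w1
5. ~(p2 -> p1), w1
6. ~(p1 -> p2), w1
7. p2, w1
8. ~p1, w1
9. p1, w1
10. ~p2, w1
Accessibility: w0Rw0, w0Rw1, w1Rw0, w1Rw1
Branch closes: p1 and ~p1 both at w1.
All branches of the tableau close; one closing branch shown above.

Unsatisfiable (every branch closes)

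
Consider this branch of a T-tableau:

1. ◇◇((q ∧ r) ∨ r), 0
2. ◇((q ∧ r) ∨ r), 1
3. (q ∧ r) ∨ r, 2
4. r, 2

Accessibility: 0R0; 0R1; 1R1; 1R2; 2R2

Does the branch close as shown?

Not closed

No world carries both an atom and its negation.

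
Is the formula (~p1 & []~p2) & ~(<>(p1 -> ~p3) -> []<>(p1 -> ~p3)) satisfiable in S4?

1. (~p1 & []~p2) & ~(<>(p1 -> ~p3) -> []<>(p1 -> ~p3)), u
2. ~p1 & []~p2, u   [&-rule on 1]
3. ~(<>(p1 -> ~p3) -> []<>(p1 -> ~p3)), u   [&-rule on 1]
4. ~p1, u   [&-rule on 2]
5. []~p2, u   [&-rule on 2]
6. <>(p1 -> ~p3), u   [~->-rule on 3]
7. ~[]<>(p1 -> ~p3), u   [~->-rule on 3]
8. ~p2, u   [[]-rule on 5 via uRu]
9. p1 -> ~p3, v   [<>-rule on 6: fresh world v, uRv]
10. ~p2, v   [[]-rule on 5 via uRv]
11. ~p3, v   [->-rule on 9 (branches; this branch)]
12. ~<>(p1 -> ~p3), w   [~[]-rule on 7: fresh world w, uRw]
13. ~p2, w   [[]-rule on 5 via uRw]
14. ~(p1 -> ~p3), w   [~<>-rule on 12 via wRw]
15. p1, w   [~->-rule on 14]
16. p3, w   [~->-rule on 14]
Accessibility: uRu, uRv, uRw, vRv, wRw

Yes, satisfiable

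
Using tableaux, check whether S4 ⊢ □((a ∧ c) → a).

Tableau for the negation ¬□((a ∧ c) → a):
1. ¬□((a ∧ c) → a), u
2. ¬((a ∧ c) → a), v
3. a ∧ c, v
4. ¬a, v
5. a, v
6. c, v
Accessibility: uRu, uRv, vRv
Branch closes: a and ¬a both at v.
All branches of the negation close; one closing branch shown above.

Valid in S4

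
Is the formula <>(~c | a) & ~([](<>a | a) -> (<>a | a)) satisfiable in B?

No, unsatisfiable

1. <>(~c | a) & ~([](<>a | a) -> (<>a | a)), w0
2. <>(~c | a), w0
3. ~([](<>a | a) -> (<>a | a)), w0
4. [](<>a | a), w0
5. ~(<>a | a), w0
6. ~<>a, w0
7. ~a, w0
8. <>a | a, w0
9. <>a, w0
10. ~c | a, w1
11. <>a | a, w1
12. ~a, w1
13. ~c, w1
14. <>a, w1
15. a, w2
16. <>a | a, w2
17. ~a, w2
Accessibility: w0Rw0, w0Rw1, w0Rw2, w1Rw0, w1Rw1, w2Rw0, w2Rw2
Branch closes: a and ~a both at w2.
(One branch shown.) All branches close.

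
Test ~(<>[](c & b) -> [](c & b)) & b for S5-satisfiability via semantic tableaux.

Unsatisfiable

1. ~(<>[](c & b) -> [](c & b)) & b, 0
2. ~(<>[](c & b) -> [](c & b)), 0   [&-rule on 1]
3. b, 0   [&-rule on 1]
4. <>[](c & b), 0   [~->-rule on 2]
5. ~[](c & b), 0   [~->-rule on 2]
6. [](c & b), 1   [<>-rule on 4: fresh world 1, 0R1]
7. c & b, 0   [[]-rule on 6 via 1R0]
8. c, 0   [&-rule on 7]
9. c & b, 1   [[]-rule on 6 via 1R1]
10. c, 1   [&-rule on 9]
11. b, 1   [&-rule on 9]
12. ~(c & b), 2   [~[]-rule on 5: fresh world 2, 0R2]
13. c & b, 2   [[]-rule on 6 via 1R2]
14. c, 2   [&-rule on 13]
15. b, 2   [&-rule on 13]
16. ~b, 2   [~&-rule on 12 (branches; this branch)]
Accessibility: 0R0, 0R1, 0R2, 1R0, 1R1, 1R2, 2R0, 2R1, 2R2
Branch closes: b and ~b both at 2.
(One branch shown.) All branches close.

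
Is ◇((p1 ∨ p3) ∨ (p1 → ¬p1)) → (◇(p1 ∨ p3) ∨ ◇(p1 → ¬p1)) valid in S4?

Yes, valid

Tableau for the negation ¬(◇((p1 ∨ p3) ∨ (p1 → ¬p1)) → (◇(p1 ∨ p3) ∨ ◇(p1 → ¬p1))):
1. ¬(◇((p1 ∨ p3) ∨ (p1 → ¬p1)) → (◇(p1 ∨ p3) ∨ ◇(p1 → ¬p1))), u
2. ◇((p1 ∨ p3) ∨ (p1 → ¬p1)), u   [¬→-rule on 1]
3. ¬(◇(p1 ∨ p3) ∨ ◇(p1 → ¬p1)), u   [¬→-rule on 1]
4. ¬◇(p1 ∨ p3), u   [¬∨-rule on 3]
5. ¬◇(p1 → ¬p1), u   [¬∨-rule on 3]
6. ¬(p1 ∨ p3), u   [¬◇-rule on 4 via uRu]
7. ¬p1, u   [¬∨-rule on 6]
8. ¬p3, u   [¬∨-rule on 6]
9. ¬(p1 → ¬p1), u   [¬◇-rule on 5 via uRu]
10. p1, u   [¬→-rule on 9]
Accessibility: uRu
Branch closes: p1 and ¬p1 both at u.
Every branch of the negation's tableau closes; the branch above is one of them.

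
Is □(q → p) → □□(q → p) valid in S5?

Tableau for the negation ¬(□(q → p) → □□(q → p)):
1. ¬(□(q → p) → □□(q → p)), w0
2. □(q → p), w0   [¬→-rule on 1]
3. ¬□□(q → p), w0   [¬→-rule on 1]
4. q → p, w0   [□-rule on 2 via w0Rw0]
5. p, w0   [→-rule on 4 (branches; this branch)]
6. ¬□(q → p), w1   [¬□-rule on 3: fresh world w1, w0Rw1]
7. q → p, w1   [□-rule on 2 via w0Rw1]
8. p, w1   [→-rule on 7 (branches; this branch)]
9. ¬(q → p), w2   [¬□-rule on 6: fresh world w2, w1Rw2]
10. q, w2   [¬→-rule on 9]
11. ¬p, w2   [¬→-rule on 9]
12. q → p, w2   [□-rule on 2 via w0Rw2]
13. p, w2   [→-rule on 12 (branches; this branch)]
Accessibility: w0Rw0, w0Rw1, w0Rw2, w1Rw0, w1Rw1, w1Rw2, w2Rw0, w2Rw1, w2Rw2
Branch closes: p and ¬p both at w2.
All branches of the negation close; one closing branch shown above.

Valid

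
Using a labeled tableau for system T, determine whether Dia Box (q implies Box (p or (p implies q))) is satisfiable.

Satisfiable (open branch found)

1. Dia Box (q implies Box (p or (p implies q))), u
2. Box (q implies Box (p or (p implies q))), v   [Dia-rule on 1: fresh world v, uRv]
3. q implies Box (p or (p implies q)), v   [Box-rule on 2 via vRv]
4. Box (p or (p implies q)), v   [implies-rule on 3 (branches; this branch)]
5. p or (p implies q), v   [Box-rule on 4 via vRv]
6. p implies q, v   [or-rule on 5 (branches; this branch)]
7. q, v   [implies-rule on 6 (branches; this branch)]
Accessibility: uRu, uRv, vRv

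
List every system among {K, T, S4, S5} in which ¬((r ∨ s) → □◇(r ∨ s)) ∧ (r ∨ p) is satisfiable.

S5-tableau for the formula:
1. ¬((r ∨ s) → □◇(r ∨ s)) ∧ (r ∨ p), 0
2. ¬((r ∨ s) → □◇(r ∨ s)), 0   [∧-rule on 1]
3. r ∨ p, 0   [∧-rule on 1]
4. r ∨ s, 0   [¬→-rule on 2]
5. ¬□◇(r ∨ s), 0   [¬→-rule on 2]
6. p, 0   [∨-rule on 3 (branches; this branch)]
7. s, 0   [∨-rule on 4 (branches; this branch)]
8. ¬◇(r ∨ s), 1   [¬□-rule on 5: fresh world 1, 0R1]
9. ¬(r ∨ s), 0   [¬◇-rule on 8 via 1R0]
10. ¬r, 0   [¬∨-rule on 9]
11. ¬s, 0   [¬∨-rule on 9]
Accessibility: 0R0, 0R1, 1R0, 1R1
Branch closes: s and ¬s both at 0.
Every branch closes (one shown): unsatisfiable in S5.
S4-tableau for the formula:
1. ¬((r ∨ s) → □◇(r ∨ s)) ∧ (r ∨ p), 0
2. ¬((r ∨ s) → □◇(r ∨ s)), 0   [∧-rule on 1]
3. r ∨ p, 0   [∧-rule on 1]
4. r ∨ s, 0   [¬→-rule on 2]
5. ¬□◇(r ∨ s), 0   [¬→-rule on 2]
6. p, 0   [∨-rule on 3 (branches; this branch)]
7. s, 0   [∨-rule on 4 (branches; this branch)]
8. ¬◇(r ∨ s), 1   [¬□-rule on 5: fresh world 1, 0R1]
9. ¬(r ∨ s), 1   [¬◇-rule on 8 via 1R1]
10. ¬r, 1   [¬∨-rule on 9]
11. ¬s, 1   [¬∨-rule on 9]
Accessibility: 0R0, 0R1, 1R1
Complete open branch: satisfiable in S4, hence also in K, T (this S4-model is also a K-model and a T-model).

K, T, S4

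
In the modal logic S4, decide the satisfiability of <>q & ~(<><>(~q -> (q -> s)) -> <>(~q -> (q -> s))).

1. <>q & ~(<><>(~q -> (q -> s)) -> <>(~q -> (q -> s))), u
2. <>q, u   [&-rule on 1]
3. ~(<><>(~q -> (q -> s)) -> <>(~q -> (q -> s))), u   [&-rule on 1]
4. <><>(~q -> (q -> s)), u   [~->-rule on 3]
5. ~<>(~q -> (q -> s)), u   [~->-rule on 3]
6. ~(~q -> (q -> s)), u   [~<>-rule on 5 via uRu]
7. ~q, u   [~->-rule on 6]
8. ~(q -> s), u   [~->-rule on 6]
9. q, u   [~->-rule on 8]
10. ~s, u   [~->-rule on 8]
Accessibility: uRu
Branch closes: q and ~q both at u.
Every branch closes; the branch above is one of them.

Unsatisfiable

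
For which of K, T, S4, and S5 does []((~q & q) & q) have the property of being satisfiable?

K

K-tableau for the formula:
1. []((~q & q) & q), 0
Complete open branch: satisfiable in K.
T-tableau for the formula:
1. []((~q & q) & q), 0
2. (~q & q) & q, 0
3. ~q & q, 0
4. q, 0
5. ~q, 0
Accessibility: 0R0
Branch closes: q and ~q both at 0.
Every branch closes (one shown): unsatisfiable in T, hence also in S4, S5 (every S4/S5-frame is a T-frame).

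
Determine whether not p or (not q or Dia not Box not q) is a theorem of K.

Invalid (countermodel exists)

Tableau for the negation not (not p or (not q or Dia not Box not q)):
1. not (not p or (not q or Dia not Box not q)), 0
2. p, 0
3. not (not q or Dia not Box not q), 0
4. q, 0
5. not Dia not Box not q, 0
The negation has an open branch (countermodel exists).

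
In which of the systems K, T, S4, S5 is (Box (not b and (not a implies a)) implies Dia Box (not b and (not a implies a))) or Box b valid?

T-tableau for the negation not ((Box (not b and (not a implies a)) implies Dia Box (not b and (not a implies a))) or Box b):
1. not ((Box (not b and (not a implies a)) implies Dia Box (not b and (not a implies a))) or Box b), 0
2. not (Box (not b and (not a implies a)) implies Dia Box (not b and (not a implies a))), 0
3. not Box b, 0
4. Box (not b and (not a implies a)), 0
5. not Dia Box (not b and (not a implies a)), 0
6. not b and (not a implies a), 0
7. not b, 0
8. not a implies a, 0
9. not Box (not b and (not a implies a)), 0
10. a, 0
11. not b, 1
12. not b and (not a implies a), 1
13. not a implies a, 1
14. not Box (not b and (not a implies a)), 1
15. a, 1
16. not (not b and (not a implies a)), 2
17. not b and (not a implies a), 2
18. not b, 2
19. not a implies a, 2
20. not Box (not b and (not a implies a)), 2
21. not (not a implies a), 2
22. not a, 2
23. a, 2
Accessibility: 0R0, 0R1, 0R2, 1R1, 2R2
Branch closes: a and not a both at 2.
Every branch closes (one shown): valid in T, hence also in S4, S5 (every theorem of T is a theorem of S4 and S5).
K-tableau for the negation not ((Box (not b and (not a implies a)) implies Dia Box (not b and (not a implies a))) or Box b):
1. not ((Box (not b and (not a implies a)) implies Dia Box (not b and (not a implies a))) or Box b), 0
2. not (Box (not b and (not a implies a)) implies Dia Box (not b and (not a implies a))), 0
3. not Box b, 0
4. Box (not b and (not a implies a)), 0
5. not Dia Box (not b and (not a implies a)), 0
6. not b, 1
7. not b and (not a implies a), 1
8. not a implies a, 1
9. not Box (not b and (not a implies a)), 1
10. a, 1
11. not (not b and (not a implies a)), 2
12. not (not a implies a), 2
13. not a, 2
Accessibility: 0R1, 1R2
Complete open branch: countermodel on a K-frame, so not valid in K.

T, S4, S5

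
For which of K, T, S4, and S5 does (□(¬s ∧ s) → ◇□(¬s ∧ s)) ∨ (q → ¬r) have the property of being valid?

T, S4, S5

T-tableau for the negation ¬((□(¬s ∧ s) → ◇□(¬s ∧ s)) ∨ (q → ¬r)):
1. ¬((□(¬s ∧ s) → ◇□(¬s ∧ s)) ∨ (q → ¬r)), 0
2. ¬(□(¬s ∧ s) → ◇□(¬s ∧ s)), 0   [¬∨-rule on 1]
3. ¬(q → ¬r), 0   [¬∨-rule on 1]
4. □(¬s ∧ s), 0   [¬→-rule on 2]
5. ¬◇□(¬s ∧ s), 0   [¬→-rule on 2]
6. q, 0   [¬→-rule on 3]
7. r, 0   [¬→-rule on 3]
8. ¬s ∧ s, 0   [□-rule on 4 via 0R0]
9. ¬s, 0   [∧-rule on 8]
10. s, 0   [∧-rule on 8]
Accessibility: 0R0
Branch closes: s and ¬s both at 0.
Every branch closes (one shown): valid in T, hence also in S4, S5 (every theorem of T is a theorem of S4 and S5).
K-tableau for the negation ¬((□(¬s ∧ s) → ◇□(¬s ∧ s)) ∨ (q → ¬r)):
1. ¬((□(¬s ∧ s) → ◇□(¬s ∧ s)) ∨ (q → ¬r)), 0
2. ¬(□(¬s ∧ s) → ◇□(¬s ∧ s)), 0   [¬∨-rule on 1]
3. ¬(q → ¬r), 0   [¬∨-rule on 1]
4. □(¬s ∧ s), 0   [¬→-rule on 2]
5. ¬◇□(¬s ∧ s), 0   [¬→-rule on 2]
6. q, 0   [¬→-rule on 3]
7. r, 0   [¬→-rule on 3]
Complete open branch: countermodel on a K-frame, so not valid in K.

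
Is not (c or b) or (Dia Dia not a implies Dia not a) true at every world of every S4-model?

Tableau for the negation not (not (c or b) or (Dia Dia not a implies Dia not a)):
1. not (not (c or b) or (Dia Dia not a implies Dia not a)), u
2. c or b, u
3. not (Dia Dia not a implies Dia not a), u
4. Dia Dia not a, u
5. not Dia not a, u
6. a, u
7. b, u
8. Dia not a, v
9. a, v
10. not a, w
11. a, w
Accessibility: uRu, uRv, uRw, vRv, vRw, wRw
Branch closes: a and not a both at w.
Every branch of the negation's tableau closes; the branch above is one of them.

Valid in S4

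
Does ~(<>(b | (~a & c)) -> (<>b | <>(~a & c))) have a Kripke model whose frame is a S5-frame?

1. ~(<>(b | (~a & c)) -> (<>b | <>(~a & c))), 0
2. <>(b | (~a & c)), 0
3. ~(<>b | <>(~a & c)), 0
4. ~<>b, 0
5. ~<>(~a & c), 0
6. ~b, 0
7. ~(~a & c), 0
8. ~c, 0
9. b | (~a & c), 1
10. ~b, 1
11. ~(~a & c), 1
12. ~a & c, 1
13. ~a, 1
14. c, 1
15. ~c, 1
Accessibility: 0R0, 0R1, 1R0, 1R1
Branch closes: c and ~c both at 1.
All branches of the tableau close; one closing branch shown above.

Unsatisfiable (every branch closes)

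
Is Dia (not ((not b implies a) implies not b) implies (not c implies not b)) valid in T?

No, not valid

Tableau for the negation not Dia (not ((not b implies a) implies not b) implies (not c implies not b)):
1. not Dia (not ((not b implies a) implies not b) implies (not c implies not b)), w0
2. not (not ((not b implies a) implies not b) implies (not c implies not b)), w0   [neg-Dia-rule on 1 via w0Rw0]
3. not ((not b implies a) implies not b), w0   [neg-implies-rule on 2]
4. not (not c implies not b), w0   [neg-implies-rule on 2]
5. not b implies a, w0   [neg-implies-rule on 3]
6. b, w0   [neg-implies-rule on 3]
7. not c, w0   [neg-implies-rule on 4]
8. a, w0   [implies-rule on 5 (branches; this branch)]
Accessibility: w0Rw0
The negation has an open branch (countermodel exists).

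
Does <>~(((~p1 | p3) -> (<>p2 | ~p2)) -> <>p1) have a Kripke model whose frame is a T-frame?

Satisfiable

1. <>~(((~p1 | p3) -> (<>p2 | ~p2)) -> <>p1), 0
2. ~(((~p1 | p3) -> (<>p2 | ~p2)) -> <>p1), 1
3. (~p1 | p3) -> (<>p2 | ~p2), 1
4. ~<>p1, 1
5. ~p1, 1
6. <>p2 | ~p2, 1
7. ~p2, 1
Accessibility: 0R0, 0R1, 1R1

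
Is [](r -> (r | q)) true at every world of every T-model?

Tableau for the negation ~[](r -> (r | q)):
1. ~[](r -> (r | q)), 0
2. ~(r -> (r | q)), 1
3. r, 1
4. ~(r | q), 1
5. ~r, 1
6. ~q, 1
Accessibility: 0R0, 0R1, 1R1
Branch closes: r and ~r both at 1.
All branches of the negation close; one closing branch shown above.

Yes, valid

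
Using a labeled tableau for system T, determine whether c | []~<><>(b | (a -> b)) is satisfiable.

1. c | []~<><>(b | (a -> b)), w0
2. []~<><>(b | (a -> b)), w0   [|-rule on 1 (branches; this branch)]
3. ~<><>(b | (a -> b)), w0   [[]-rule on 2 via w0Rw0]
4. ~<>(b | (a -> b)), w0   [~<>-rule on 3 via w0Rw0]
5. ~(b | (a -> b)), w0   [~<>-rule on 4 via w0Rw0]
6. ~b, w0   [~|-rule on 5]
7. ~(a -> b), w0   [~|-rule on 5]
8. a, w0   [~->-rule on 7]
Accessibility: w0Rw0

Satisfiable (open branch found)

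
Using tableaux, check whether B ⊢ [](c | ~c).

Valid

Tableau for the negation ~[](c | ~c):
1. ~[](c | ~c), u
2. ~(c | ~c), v
3. ~c, v
4. c, v
Accessibility: uRu, uRv, vRu, vRv
Branch closes: c and ~c both at v.
Every branch of the negation's tableau closes; the branch above is one of them.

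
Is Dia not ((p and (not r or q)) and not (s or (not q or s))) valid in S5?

Tableau for the negation not Dia not ((p and (not r or q)) and not (s or (not q or s))):
1. not Dia not ((p and (not r or q)) and not (s or (not q or s))), 0
2. (p and (not r or q)) and not (s or (not q or s)), 0   [neg-Dia-rule on 1 via 0R0]
3. p and (not r or q), 0   [and-rule on 2]
4. not (s or (not q or s)), 0   [and-rule on 2]
5. p, 0   [and-rule on 3]
6. not r or q, 0   [and-rule on 3]
7. not s, 0   [neg-or-rule on 4]
8. not (not q or s), 0   [neg-or-rule on 4]
9. q, 0   [neg-or-rule on 8]
Accessibility: 0R0
The negation has an open branch (countermodel exists).

Not valid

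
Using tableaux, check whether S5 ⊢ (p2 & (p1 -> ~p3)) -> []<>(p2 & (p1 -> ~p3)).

Valid

Tableau for the negation ~((p2 & (p1 -> ~p3)) -> []<>(p2 & (p1 -> ~p3))):
1. ~((p2 & (p1 -> ~p3)) -> []<>(p2 & (p1 -> ~p3))), u
2. p2 & (p1 -> ~p3), u
3. ~[]<>(p2 & (p1 -> ~p3)), u
4. p2, u
5. p1 -> ~p3, u
6. ~p3, u
7. ~<>(p2 & (p1 -> ~p3)), v
8. ~(p2 & (p1 -> ~p3)), u
9. ~(p2 & (p1 -> ~p3)), v
10. ~(p1 -> ~p3), u
11. p1, u
12. p3, u
Accessibility: uRu, uRv, vRu, vRv
Branch closes: p3 and ~p3 both at u.
Every branch of the negation's tableau closes; the branch above is one of them.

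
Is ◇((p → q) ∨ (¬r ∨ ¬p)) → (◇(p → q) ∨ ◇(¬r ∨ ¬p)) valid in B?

Tableau for the negation ¬(◇((p → q) ∨ (¬r ∨ ¬p)) → (◇(p → q) ∨ ◇(¬r ∨ ¬p))):
1. ¬(◇((p → q) ∨ (¬r ∨ ¬p)) → (◇(p → q) ∨ ◇(¬r ∨ ¬p))), 0
2. ◇((p → q) ∨ (¬r ∨ ¬p)), 0
3. ¬(◇(p → q) ∨ ◇(¬r ∨ ¬p)), 0
4. ¬◇(p → q), 0
5. ¬◇(¬r ∨ ¬p), 0
6. ¬(p → q), 0
7. p, 0
8. ¬q, 0
9. ¬(¬r ∨ ¬p), 0
10. r, 0
11. (p → q) ∨ (¬r ∨ ¬p), 1
12. ¬(p → q), 1
13. p, 1
14. ¬q, 1
15. ¬(¬r ∨ ¬p), 1
16. r, 1
17. ¬r ∨ ¬p, 1
18. ¬p, 1
Accessibility: 0R0, 0R1, 1R0, 1R1
Branch closes: p and ¬p both at 1.
Every branch of the negation's tableau closes; the branch above is one of them.

Yes, valid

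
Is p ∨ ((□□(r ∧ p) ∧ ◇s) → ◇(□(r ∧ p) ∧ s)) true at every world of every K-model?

Tableau for the negation ¬(p ∨ ((□□(r ∧ p) ∧ ◇s) → ◇(□(r ∧ p) ∧ s))):
1. ¬(p ∨ ((□□(r ∧ p) ∧ ◇s) → ◇(□(r ∧ p) ∧ s))), 0
2. ¬p, 0
3. ¬((□□(r ∧ p) ∧ ◇s) → ◇(□(r ∧ p) ∧ s)), 0
4. □□(r ∧ p) ∧ ◇s, 0
5. ¬◇(□(r ∧ p) ∧ s), 0
6. □□(r ∧ p), 0
7. ◇s, 0
8. s, 1
9. ¬(□(r ∧ p) ∧ s), 1
10. □(r ∧ p), 1
11. ¬□(r ∧ p), 1
12. ¬(r ∧ p), 2
13. r ∧ p, 2
14. r, 2
15. p, 2
16. ¬p, 2
Accessibility: 0R1, 1R2
Branch closes: p and ¬p both at 2.
All branches of the negation close; one closing branch shown above.

Valid in K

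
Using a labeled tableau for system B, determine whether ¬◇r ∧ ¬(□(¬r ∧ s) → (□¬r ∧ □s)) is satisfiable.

Unsatisfiable

1. ¬◇r ∧ ¬(□(¬r ∧ s) → (□¬r ∧ □s)), 0
2. ¬◇r, 0
3. ¬(□(¬r ∧ s) → (□¬r ∧ □s)), 0
4. □(¬r ∧ s), 0
5. ¬(□¬r ∧ □s), 0
6. ¬r, 0
7. ¬r ∧ s, 0
8. s, 0
9. ¬□s, 0
10. ¬s, 1
11. ¬r, 1
12. ¬r ∧ s, 1
13. s, 1
Accessibility: 0R0, 0R1, 1R0, 1R1
Branch closes: s and ¬s both at 1.
Every branch closes; the branch above is one of them.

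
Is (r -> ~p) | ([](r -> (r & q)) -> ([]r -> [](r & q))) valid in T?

Valid

Tableau for the negation ~((r -> ~p) | ([](r -> (r & q)) -> ([]r -> [](r & q)))):
1. ~((r -> ~p) | ([](r -> (r & q)) -> ([]r -> [](r & q)))), u
2. ~(r -> ~p), u
3. ~([](r -> (r & q)) -> ([]r -> [](r & q))), u
4. r, u
5. p, u
6. [](r -> (r & q)), u
7. ~([]r -> [](r & q)), u
8. []r, u
9. ~[](r & q), u
10. r -> (r & q), u
11. r & q, u
12. q, u
13. ~(r & q), v
14. r -> (r & q), v
15. r, v
16. ~q, v
17. r & q, v
18. q, v
Accessibility: uRu, uRv, vRv
Branch closes: q and ~q both at v.
All branches of the negation close; one closing branch shown above.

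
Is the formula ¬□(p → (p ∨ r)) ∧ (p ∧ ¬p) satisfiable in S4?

No, unsatisfiable

1. ¬□(p → (p ∨ r)) ∧ (p ∧ ¬p), 0
2. ¬□(p → (p ∨ r)), 0
3. p ∧ ¬p, 0
4. p, 0
5. ¬p, 0
Accessibility: 0R0
Branch closes: p and ¬p both at 0.
All branches of the tableau close; one closing branch shown above.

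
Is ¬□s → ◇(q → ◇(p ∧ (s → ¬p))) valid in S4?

Invalid (countermodel exists)

Tableau for the negation ¬(¬□s → ◇(q → ◇(p ∧ (s → ¬p)))):
1. ¬(¬□s → ◇(q → ◇(p ∧ (s → ¬p)))), u
2. ¬□s, u   [¬→-rule on 1]
3. ¬◇(q → ◇(p ∧ (s → ¬p))), u   [¬→-rule on 1]
4. ¬(q → ◇(p ∧ (s → ¬p))), u   [¬◇-rule on 3 via uRu]
5. q, u   [¬→-rule on 4]
6. ¬◇(p ∧ (s → ¬p)), u   [¬→-rule on 4]
7. ¬(p ∧ (s → ¬p)), u   [¬◇-rule on 6 via uRu]
8. ¬(s → ¬p), u   [¬∧-rule on 7 (branches; this branch)]
9. s, u   [¬→-rule on 8]
10. p, u   [¬→-rule on 8]
11. ¬s, v   [¬□-rule on 2: fresh world v, uRv]
12. ¬(q → ◇(p ∧ (s → ¬p))), v   [¬◇-rule on 3 via uRv]
13. q, v   [¬→-rule on 12]
14. ¬◇(p ∧ (s → ¬p)), v   [¬→-rule on 12]
15. ¬(p ∧ (s → ¬p)), v   [¬◇-rule on 6 via uRv]
16. ¬p, v   [¬∧-rule on 15 (branches; this branch)]
Accessibility: uRu, uRv, vRv
The negation has an open branch (countermodel exists).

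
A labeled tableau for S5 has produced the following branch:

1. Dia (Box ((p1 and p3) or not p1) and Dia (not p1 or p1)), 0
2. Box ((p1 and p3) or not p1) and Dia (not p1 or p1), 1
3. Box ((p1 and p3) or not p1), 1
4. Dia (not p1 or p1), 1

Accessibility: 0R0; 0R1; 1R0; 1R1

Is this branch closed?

Not closed

There is no literal clash: for every atom and world, at most one sign appears.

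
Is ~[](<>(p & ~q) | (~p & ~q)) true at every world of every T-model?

Tableau for the negation [](<>(p & ~q) | (~p & ~q)):
1. [](<>(p & ~q) | (~p & ~q)), w0
2. <>(p & ~q) | (~p & ~q), w0
3. ~p & ~q, w0
4. ~p, w0
5. ~q, w0
Accessibility: w0Rw0
The negation has an open branch (countermodel exists).

Not valid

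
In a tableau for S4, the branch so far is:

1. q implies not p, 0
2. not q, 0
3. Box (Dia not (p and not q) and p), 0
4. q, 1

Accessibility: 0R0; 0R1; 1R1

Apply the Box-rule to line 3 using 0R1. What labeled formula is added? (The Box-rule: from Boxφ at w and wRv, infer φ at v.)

Dia not (p and not q) and p, 1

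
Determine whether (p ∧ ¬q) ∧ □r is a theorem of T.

Invalid (countermodel exists)

Tableau for the negation ¬((p ∧ ¬q) ∧ □r):
1. ¬((p ∧ ¬q) ∧ □r), w0
2. ¬□r, w0   [¬∧-rule on 1 (branches; this branch)]
3. ¬r, w1   [¬□-rule on 2: fresh world w1, w0Rw1]
Accessibility: w0Rw0, w0Rw1, w1Rw1
The negation has an open branch (countermodel exists).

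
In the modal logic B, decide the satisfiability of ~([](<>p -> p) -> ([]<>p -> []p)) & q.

Unsatisfiable

1. ~([](<>p -> p) -> ([]<>p -> []p)) & q, u
2. ~([](<>p -> p) -> ([]<>p -> []p)), u
3. q, u
4. [](<>p -> p), u
5. ~([]<>p -> []p), u
6. []<>p, u
7. ~[]p, u
8. <>p -> p, u
9. <>p, u
10. ~<>p, u
11. ~p, u
12. ~p, v
13. <>p -> p, v
14. <>p, v
15. ~<>p, v
16. p, w
17. <>p -> p, w
18. <>p, w
19. ~p, w
Accessibility: uRu, uRv, uRw, vRu, vRv, wRu, wRw
Branch closes: p and ~p both at w.
Every branch closes; the branch above is one of them.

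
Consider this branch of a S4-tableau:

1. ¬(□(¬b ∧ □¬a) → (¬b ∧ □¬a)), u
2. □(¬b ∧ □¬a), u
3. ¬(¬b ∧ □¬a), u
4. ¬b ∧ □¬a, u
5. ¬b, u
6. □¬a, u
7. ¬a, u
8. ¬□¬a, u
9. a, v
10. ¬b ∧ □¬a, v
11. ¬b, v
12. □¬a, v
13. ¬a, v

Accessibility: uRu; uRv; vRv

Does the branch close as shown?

Both a and ¬a appear at v.

Yes, closed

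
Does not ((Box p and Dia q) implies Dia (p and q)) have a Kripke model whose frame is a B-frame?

No, unsatisfiable

1. not ((Box p and Dia q) implies Dia (p and q)), w0
2. Box p and Dia q, w0   [neg-implies-rule on 1]
3. not Dia (p and q), w0   [neg-implies-rule on 1]
4. Box p, w0   [and-rule on 2]
5. Dia q, w0   [and-rule on 2]
6. not (p and q), w0   [neg-Dia-rule on 3 via w0Rw0]
7. p, w0   [Box-rule on 4 via w0Rw0]
8. not q, w0   [neg-and-rule on 6 (branches; this branch)]
9. q, w1   [Dia-rule on 5: fresh world w1, w0Rw1]
10. not (p and q), w1   [neg-Dia-rule on 3 via w0Rw1]
11. p, w1   [Box-rule on 4 via w0Rw1]
12. not q, w1   [neg-and-rule on 10 (branches; this branch)]
Accessibility: w0Rw0, w0Rw1, w1Rw0, w1Rw1
Branch closes: q and not q both at w1.
Every branch closes; the branch above is one of them.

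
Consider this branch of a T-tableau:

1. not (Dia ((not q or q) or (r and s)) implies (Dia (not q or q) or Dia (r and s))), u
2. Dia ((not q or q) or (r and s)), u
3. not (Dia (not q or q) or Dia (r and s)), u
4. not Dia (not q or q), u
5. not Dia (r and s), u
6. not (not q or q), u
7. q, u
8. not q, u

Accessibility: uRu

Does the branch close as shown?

Both q and not q appear at u.

Closed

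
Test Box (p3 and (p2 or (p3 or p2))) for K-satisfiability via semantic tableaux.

Satisfiable

1. Box (p3 and (p2 or (p3 or p2))), 0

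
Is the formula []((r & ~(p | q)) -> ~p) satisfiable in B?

1. []((r & ~(p | q)) -> ~p), u
2. (r & ~(p | q)) -> ~p, u   [[]-rule on 1 via uRu]
3. ~p, u   [->-rule on 2 (branches; this branch)]
Accessibility: uRu

Yes, satisfiable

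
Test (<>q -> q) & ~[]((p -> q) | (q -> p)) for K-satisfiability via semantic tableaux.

Unsatisfiable (every branch closes)

1. (<>q -> q) & ~[]((p -> q) | (q -> p)), w0
2. <>q -> q, w0
3. ~[]((p -> q) | (q -> p)), w0
4. q, w0
5. ~((p -> q) | (q -> p)), w1
6. ~(p -> q), w1
7. ~(q -> p), w1
8. p, w1
9. ~q, w1
10. q, w1
11. ~p, w1
Accessibility: w0Rw1
Branch closes: q and ~q both at w1.
All branches of the tableau close; one closing branch shown above.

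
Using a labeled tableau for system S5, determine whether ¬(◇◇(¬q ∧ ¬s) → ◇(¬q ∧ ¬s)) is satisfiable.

1. ¬(◇◇(¬q ∧ ¬s) → ◇(¬q ∧ ¬s)), w0
2. ◇◇(¬q ∧ ¬s), w0
3. ¬◇(¬q ∧ ¬s), w0
4. ¬(¬q ∧ ¬s), w0
5. s, w0
6. ◇(¬q ∧ ¬s), w1
7. ¬(¬q ∧ ¬s), w1
8. s, w1
9. ¬q ∧ ¬s, w2
10. ¬q, w2
11. ¬s, w2
12. ¬(¬q ∧ ¬s), w2
13. s, w2
Accessibility: w0Rw0, w0Rw1, w0Rw2, w1Rw0, w1Rw1, w1Rw2, w2Rw0, w2Rw1, w2Rw2
Branch closes: s and ¬s both at w2.
All branches of the tableau close; one closing branch shown above.

Unsatisfiable (every branch closes)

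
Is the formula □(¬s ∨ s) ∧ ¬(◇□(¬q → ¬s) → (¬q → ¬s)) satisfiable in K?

1. □(¬s ∨ s) ∧ ¬(◇□(¬q → ¬s) → (¬q → ¬s)), 0
2. □(¬s ∨ s), 0
3. ¬(◇□(¬q → ¬s) → (¬q → ¬s)), 0
4. ◇□(¬q → ¬s), 0
5. ¬(¬q → ¬s), 0
6. ¬q, 0
7. s, 0
8. □(¬q → ¬s), 1
9. ¬s ∨ s, 1
10. s, 1
Accessibility: 0R1

Yes, satisfiable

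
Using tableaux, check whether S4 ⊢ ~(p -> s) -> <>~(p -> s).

Tableau for the negation ~(~(p -> s) -> <>~(p -> s)):
1. ~(~(p -> s) -> <>~(p -> s)), u
2. ~(p -> s), u
3. ~<>~(p -> s), u
4. p, u
5. ~s, u
6. p -> s, u
7. s, u
Accessibility: uRu
Branch closes: s and ~s both at u.
All branches of the negation close; one closing branch shown above.

Valid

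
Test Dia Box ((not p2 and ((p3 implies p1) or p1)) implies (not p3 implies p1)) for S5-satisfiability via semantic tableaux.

Satisfiable (open branch found)

1. Dia Box ((not p2 and ((p3 implies p1) or p1)) implies (not p3 implies p1)), w0
2. Box ((not p2 and ((p3 implies p1) or p1)) implies (not p3 implies p1)), w1   [Dia-rule on 1: fresh world w1, w0Rw1]
3. (not p2 and ((p3 implies p1) or p1)) implies (not p3 implies p1), w0   [Box-rule on 2 via w1Rw0]
4. (not p2 and ((p3 implies p1) or p1)) implies (not p3 implies p1), w1   [Box-rule on 2 via w1Rw1]
5. not p3 implies p1, w0   [implies-rule on 3 (branches; this branch)]
6. not p3 implies p1, w1   [implies-rule on 4 (branches; this branch)]
7. p1, w0   [implies-rule on 5 (branches; this branch)]
8. p1, w1   [implies-rule on 6 (branches; this branch)]
Accessibility: w0Rw0, w0Rw1, w1Rw0, w1Rw1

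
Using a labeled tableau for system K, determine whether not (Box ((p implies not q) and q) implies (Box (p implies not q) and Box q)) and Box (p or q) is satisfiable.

1. not (Box ((p implies not q) and q) implies (Box (p implies not q) and Box q)) and Box (p or q), u
2. not (Box ((p implies not q) and q) implies (Box (p implies not q) and Box q)), u   [and-rule on 1]
3. Box (p or q), u   [and-rule on 1]
4. Box ((p implies not q) and q), u   [neg-implies-rule on 2]
5. not (Box (p implies not q) and Box q), u   [neg-implies-rule on 2]
6. not Box (p implies not q), u   [neg-and-rule on 5 (branches; this branch)]
7. not (p implies not q), v   [neg-Box-rule on 6: fresh world v, uRv]
8. p, v   [neg-implies-rule on 7]
9. q, v   [neg-implies-rule on 7]
10. p or q, v   [Box-rule on 3 via uRv]
11. (p implies not q) and q, v   [Box-rule on 4 via uRv]
12. p implies not q, v   [and-rule on 11]
13. not q, v   [implies-rule on 12 (branches; this branch)]
Accessibility: uRv
Branch closes: q and not q both at v.
(One branch shown.) All branches close.

Unsatisfiable (every branch closes)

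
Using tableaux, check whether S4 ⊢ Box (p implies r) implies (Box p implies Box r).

Valid in S4

Tableau for the negation not (Box (p implies r) implies (Box p implies Box r)):
1. not (Box (p implies r) implies (Box p implies Box r)), w0
2. Box (p implies r), w0   [neg-implies-rule on 1]
3. not (Box p implies Box r), w0   [neg-implies-rule on 1]
4. Box p, w0   [neg-implies-rule on 3]
5. not Box r, w0   [neg-implies-rule on 3]
6. p implies r, w0   [Box-rule on 2 via w0Rw0]
7. p, w0   [Box-rule on 4 via w0Rw0]
8. r, w0   [implies-rule on 6 (branches; this branch)]
9. not r, w1   [neg-Box-rule on 5: fresh world w1, w0Rw1]
10. p implies r, w1   [Box-rule on 2 via w0Rw1]
11. p, w1   [Box-rule on 4 via w0Rw1]
12. r, w1   [implies-rule on 10 (branches; this branch)]
Accessibility: w0Rw0, w0Rw1, w1Rw1
Branch closes: r and not r both at w1.
All branches of the negation close; one closing branch shown above.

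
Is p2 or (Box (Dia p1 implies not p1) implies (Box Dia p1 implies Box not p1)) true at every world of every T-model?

Valid in T

Tableau for the negation not (p2 or (Box (Dia p1 implies not p1) implies (Box Dia p1 implies Box not p1))):
1. not (p2 or (Box (Dia p1 implies not p1) implies (Box Dia p1 implies Box not p1))), u
2. not p2, u   [neg-or-rule on 1]
3. not (Box (Dia p1 implies not p1) implies (Box Dia p1 implies Box not p1)), u   [neg-or-rule on 1]
4. Box (Dia p1 implies not p1), u   [neg-implies-rule on 3]
5. not (Box Dia p1 implies Box not p1), u   [neg-implies-rule on 3]
6. Box Dia p1, u   [neg-implies-rule on 5]
7. not Box not p1, u   [neg-implies-rule on 5]
8. Dia p1 implies not p1, u   [Box-rule on 4 via uRu]
9. Dia p1, u   [Box-rule on 6 via uRu]
10. not p1, u   [implies-rule on 8 (branches; this branch)]
11. p1, v   [neg-Box-rule on 7: fresh world v, uRv]
12. Dia p1 implies not p1, v   [Box-rule on 4 via uRv]
13. Dia p1, v   [Box-rule on 6 via uRv]
14. not Dia p1, v   [implies-rule on 12 (branches; this branch)]
15. not p1, v   [neg-Dia-rule on 14 via vRv]
Accessibility: uRu, uRv, vRv
Branch closes: p1 and not p1 both at v.
All branches of the negation close; one closing branch shown above.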